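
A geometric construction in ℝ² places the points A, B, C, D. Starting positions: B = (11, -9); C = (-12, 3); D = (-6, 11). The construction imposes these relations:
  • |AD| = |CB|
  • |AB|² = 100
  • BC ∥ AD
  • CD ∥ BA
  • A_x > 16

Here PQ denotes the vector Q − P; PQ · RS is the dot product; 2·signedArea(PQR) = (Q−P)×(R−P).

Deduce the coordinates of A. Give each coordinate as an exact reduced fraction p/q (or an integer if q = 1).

1. A_x = 17  [BC ∥ AD ∩ CD ∥ BA]
2. A_y = -1  [BC ∥ AD ∩ CD ∥ BA]
   → A = (17, -1)

A = (17, -1)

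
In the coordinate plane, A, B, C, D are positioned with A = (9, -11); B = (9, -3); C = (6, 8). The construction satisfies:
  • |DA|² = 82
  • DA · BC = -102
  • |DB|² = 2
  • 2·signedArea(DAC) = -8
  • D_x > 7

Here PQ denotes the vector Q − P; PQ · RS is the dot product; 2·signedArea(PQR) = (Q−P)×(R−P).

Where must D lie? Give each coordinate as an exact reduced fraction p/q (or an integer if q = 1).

D = (8, -2)

1. D_x = 8  [DA · BC = -102 ∩ 2·signedArea(DAC) = -8]
2. D_y = -2  [DA · BC = -102 ∩ 2·signedArea(DAC) = -8]
   → D = (8, -2)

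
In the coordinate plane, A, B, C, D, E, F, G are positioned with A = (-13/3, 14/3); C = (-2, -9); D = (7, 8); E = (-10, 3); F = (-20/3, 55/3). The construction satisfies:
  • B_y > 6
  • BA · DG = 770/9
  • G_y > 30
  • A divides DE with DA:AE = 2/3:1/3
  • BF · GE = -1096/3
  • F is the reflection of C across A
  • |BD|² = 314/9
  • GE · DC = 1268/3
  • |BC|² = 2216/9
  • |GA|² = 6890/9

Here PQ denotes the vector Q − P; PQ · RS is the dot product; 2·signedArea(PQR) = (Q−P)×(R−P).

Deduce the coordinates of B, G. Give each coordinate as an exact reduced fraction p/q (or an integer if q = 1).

B = (4/3, 19/3)
G = (-44/3, 91/3)

1. G_x = -44/3  [line 9·x + 17·y + -1151/3 = 0 ∩ |GA|² = 6890/9]
2. G_y = 91/3  [line 9·x + 17·y + -1151/3 = 0 ∩ |GA|² = 6890/9]
   → G = (-44/3, 91/3)
3. B_x = 4/3  [BA · DG = 770/9 ∩ BF · GE = -1096/3]
4. B_y = 19/3  [BA · DG = 770/9 ∩ BF · GE = -1096/3]
   → B = (4/3, 19/3)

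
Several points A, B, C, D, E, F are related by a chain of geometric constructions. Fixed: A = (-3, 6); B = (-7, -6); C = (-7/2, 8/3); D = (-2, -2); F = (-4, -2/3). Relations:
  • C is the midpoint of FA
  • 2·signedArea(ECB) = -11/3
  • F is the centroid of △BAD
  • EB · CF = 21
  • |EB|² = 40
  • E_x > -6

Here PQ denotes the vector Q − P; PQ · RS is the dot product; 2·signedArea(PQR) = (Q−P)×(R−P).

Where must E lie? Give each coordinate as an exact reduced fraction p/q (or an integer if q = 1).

1. E_x = -5  [2·signedArea(ECB) = -11/3 ∩ EB · CF = 21]
2. E_y = 0  [2·signedArea(ECB) = -11/3 ∩ EB · CF = 21]
   → E = (-5, 0)

E = (-5, 0)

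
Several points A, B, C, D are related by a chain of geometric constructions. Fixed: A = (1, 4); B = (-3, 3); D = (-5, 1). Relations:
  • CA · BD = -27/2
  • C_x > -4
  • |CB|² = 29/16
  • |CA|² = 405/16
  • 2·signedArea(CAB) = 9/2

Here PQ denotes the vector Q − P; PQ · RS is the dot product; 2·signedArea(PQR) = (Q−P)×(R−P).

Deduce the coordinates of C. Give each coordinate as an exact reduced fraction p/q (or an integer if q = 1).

1. C_x = -7/2  [2·signedArea(CAB) = 9/2 ∩ CA · BD = -27/2]
2. C_y = 7/4  [2·signedArea(CAB) = 9/2 ∩ CA · BD = -27/2]
   → C = (-7/2, 7/4)

C = (-7/2, 7/4)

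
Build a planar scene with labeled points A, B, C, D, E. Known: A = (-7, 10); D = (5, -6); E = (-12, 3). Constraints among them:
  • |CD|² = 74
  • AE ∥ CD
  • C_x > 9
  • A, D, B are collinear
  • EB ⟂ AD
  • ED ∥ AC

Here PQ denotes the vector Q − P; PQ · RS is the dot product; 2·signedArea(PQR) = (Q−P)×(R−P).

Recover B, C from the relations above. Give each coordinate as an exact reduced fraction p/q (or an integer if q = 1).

B = (-136/25, 198/25)
C = (10, 1)

1. B_x = -136/25  [A, D, B are collinear ∩ EB ⟂ AD]
2. B_y = 198/25  [A, D, B are collinear ∩ EB ⟂ AD]
   → B = (-136/25, 198/25)
3. C_x = 10  [AE ∥ CD ∩ ED ∥ AC]
4. C_y = 1  [AE ∥ CD ∩ ED ∥ AC]
   → C = (10, 1)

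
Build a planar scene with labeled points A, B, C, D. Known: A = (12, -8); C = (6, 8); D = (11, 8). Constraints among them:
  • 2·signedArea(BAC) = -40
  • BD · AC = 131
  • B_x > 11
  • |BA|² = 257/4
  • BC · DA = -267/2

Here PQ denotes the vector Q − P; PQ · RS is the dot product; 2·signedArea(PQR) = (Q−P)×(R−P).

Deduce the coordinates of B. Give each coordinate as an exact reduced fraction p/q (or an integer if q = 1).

1. B_x = 23/2  [BC · DA = -267/2 ∩ 2·signedArea(BAC) = -40]
2. B_y = 0  [BC · DA = -267/2 ∩ 2·signedArea(BAC) = -40]
   → B = (23/2, 0)

B = (23/2, 0)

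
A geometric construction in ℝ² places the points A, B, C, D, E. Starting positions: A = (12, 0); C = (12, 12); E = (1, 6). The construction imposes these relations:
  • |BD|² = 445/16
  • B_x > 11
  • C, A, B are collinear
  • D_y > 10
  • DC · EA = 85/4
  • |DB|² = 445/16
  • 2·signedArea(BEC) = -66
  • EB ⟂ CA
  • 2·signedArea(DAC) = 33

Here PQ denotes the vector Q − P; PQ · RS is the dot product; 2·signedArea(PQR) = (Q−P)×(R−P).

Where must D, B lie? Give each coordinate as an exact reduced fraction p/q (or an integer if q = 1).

B = (12, 6)
D = (37/4, 21/2)

1. D_x = 37/4  [DC · EA = 85/4 ∩ 2·signedArea(DAC) = 33]
2. D_y = 21/2  [DC · EA = 85/4 ∩ 2·signedArea(DAC) = 33]
   → D = (37/4, 21/2)
3. B_x = 12  [C, A, B are collinear ∩ EB ⟂ CA]
4. B_y = 6  [C, A, B are collinear ∩ EB ⟂ CA]
   → B = (12, 6)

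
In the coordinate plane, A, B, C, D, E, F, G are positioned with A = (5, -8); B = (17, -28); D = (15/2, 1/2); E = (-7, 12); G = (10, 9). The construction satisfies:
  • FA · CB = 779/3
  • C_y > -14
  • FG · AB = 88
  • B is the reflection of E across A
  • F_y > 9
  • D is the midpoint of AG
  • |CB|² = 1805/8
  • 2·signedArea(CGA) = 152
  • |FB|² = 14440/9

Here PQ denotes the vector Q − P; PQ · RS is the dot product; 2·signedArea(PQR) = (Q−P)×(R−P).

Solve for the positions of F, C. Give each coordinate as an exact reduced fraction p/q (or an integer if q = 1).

C = (49/4, -55/4)
F = (13/3, 10)

1. F_x = 13/3  [line -12·x + 20·y + -148 = 0 ∩ |FB|² = 14440/9]
2. F_y = 10  [line -12·x + 20·y + -148 = 0 ∩ |FB|² = 14440/9]
   → F = (13/3, 10)
3. C_x = 49/4  [FA · CB = 779/3 ∩ 2·signedArea(CGA) = 152]
4. C_y = -55/4  [FA · CB = 779/3 ∩ 2·signedArea(CGA) = 152]
   → C = (49/4, -55/4)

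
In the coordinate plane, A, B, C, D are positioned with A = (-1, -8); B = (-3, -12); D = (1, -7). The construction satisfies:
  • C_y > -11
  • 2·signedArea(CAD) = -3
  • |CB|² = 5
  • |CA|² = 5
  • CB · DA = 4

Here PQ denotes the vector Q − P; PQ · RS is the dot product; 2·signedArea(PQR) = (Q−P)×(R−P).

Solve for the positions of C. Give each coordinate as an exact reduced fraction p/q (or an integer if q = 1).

C = (-2, -10)

1. C_x = -2  [2·signedArea(CAD) = -3 ∩ CB · DA = 4]
2. C_y = -10  [2·signedArea(CAD) = -3 ∩ CB · DA = 4]
   → C = (-2, -10)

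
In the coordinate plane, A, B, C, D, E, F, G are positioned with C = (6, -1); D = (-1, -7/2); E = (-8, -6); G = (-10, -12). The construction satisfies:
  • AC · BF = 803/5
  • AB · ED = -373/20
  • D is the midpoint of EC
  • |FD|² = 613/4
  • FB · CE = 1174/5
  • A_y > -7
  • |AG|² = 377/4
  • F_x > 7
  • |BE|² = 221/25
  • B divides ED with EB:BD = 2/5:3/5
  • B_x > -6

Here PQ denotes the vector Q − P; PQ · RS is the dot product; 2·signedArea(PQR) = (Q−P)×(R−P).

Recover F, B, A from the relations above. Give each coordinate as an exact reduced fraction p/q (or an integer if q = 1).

1. B_x = -26/5  [B divides ED with EB:BD = 2/5:3/5]
2. B_y = -5  [B divides ED with EB:BD = 2/5:3/5]
   → B = (-26/5, -5)
3. A_x = -2  [line -7·x + -5/2·y + -121/4 = 0 ∩ |AG|² = 377/4]
4. A_y = -13/2  [line -7·x + -5/2·y + -121/4 = 0 ∩ |AG|² = 377/4]
   → A = (-2, -13/2)
5. F_x = 8  [FB · CE = 1174/5 ∩ AC · BF = 803/5]
6. F_y = 5  [FB · CE = 1174/5 ∩ AC · BF = 803/5]
   → F = (8, 5)

A = (-2, -13/2)
B = (-26/5, -5)
F = (8, 5)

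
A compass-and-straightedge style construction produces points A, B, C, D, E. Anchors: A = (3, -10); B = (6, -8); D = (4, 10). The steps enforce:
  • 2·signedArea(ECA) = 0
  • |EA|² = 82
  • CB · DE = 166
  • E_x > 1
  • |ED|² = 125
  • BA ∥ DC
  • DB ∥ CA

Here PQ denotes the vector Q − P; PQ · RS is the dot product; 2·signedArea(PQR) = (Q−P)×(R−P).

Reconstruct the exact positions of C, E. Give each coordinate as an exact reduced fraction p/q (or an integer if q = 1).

C = (1, 8)
E = (2, -1)

1. C_x = 1  [DB ∥ CA ∩ BA ∥ DC]
2. C_y = 8  [DB ∥ CA ∩ BA ∥ DC]
   → C = (1, 8)
3. E_x = 2  [2·signedArea(ECA) = 0 ∩ CB · DE = 166]
4. E_y = -1  [2·signedArea(ECA) = 0 ∩ CB · DE = 166]
   → E = (2, -1)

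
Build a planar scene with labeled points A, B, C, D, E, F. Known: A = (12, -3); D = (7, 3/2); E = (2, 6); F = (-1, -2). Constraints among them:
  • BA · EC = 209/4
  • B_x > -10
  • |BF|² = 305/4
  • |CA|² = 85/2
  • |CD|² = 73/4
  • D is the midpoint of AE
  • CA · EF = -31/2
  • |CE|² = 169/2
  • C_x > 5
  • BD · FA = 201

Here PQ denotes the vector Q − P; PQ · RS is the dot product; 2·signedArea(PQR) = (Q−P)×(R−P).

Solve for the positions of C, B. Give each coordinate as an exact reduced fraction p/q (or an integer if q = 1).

1. C_x = 11/2  [line 3·x + 8·y + 7/2 = 0 ∩ |CE|² = 169/2]
2. C_y = -5/2  [line 3·x + 8·y + 7/2 = 0 ∩ |CE|² = 169/2]
   → C = (11/2, -5/2)
3. B_x = -9  [BD · FA = 201 ∩ BA · EC = 209/4]
4. B_y = -11/2  [BD · FA = 201 ∩ BA · EC = 209/4]
   → B = (-9, -11/2)

B = (-9, -11/2)
C = (11/2, -5/2)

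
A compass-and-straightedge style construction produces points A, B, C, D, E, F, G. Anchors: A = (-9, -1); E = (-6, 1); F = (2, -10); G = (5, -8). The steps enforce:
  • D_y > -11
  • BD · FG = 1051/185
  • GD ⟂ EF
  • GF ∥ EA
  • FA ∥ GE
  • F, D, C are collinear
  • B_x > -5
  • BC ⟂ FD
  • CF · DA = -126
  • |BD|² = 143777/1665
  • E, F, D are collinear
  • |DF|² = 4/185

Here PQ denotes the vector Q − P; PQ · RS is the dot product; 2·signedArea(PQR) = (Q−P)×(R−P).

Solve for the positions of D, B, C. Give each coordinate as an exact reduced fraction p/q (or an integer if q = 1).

1. D_x = 386/185  [E, F, D are collinear ∩ GD ⟂ EF]
2. D_y = -1872/185  [E, F, D are collinear ∩ GD ⟂ EF]
   → D = (386/185, -1872/185)
3. C_x = -10/3  [F, D, C are collinear ∩ CF · DA = -126]
4. C_y = -8/3  [F, D, C are collinear ∩ CF · DA = -126]
   → C = (-10/3, -8/3)
5. B_x = -2389/555  [BD · FG = 1051/185 ∩ BC ⟂ FD]
6. B_y = -624/185  [BD · FG = 1051/185 ∩ BC ⟂ FD]
   → B = (-2389/555, -624/185)

B = (-2389/555, -624/185)
C = (-10/3, -8/3)
D = (386/185, -1872/185)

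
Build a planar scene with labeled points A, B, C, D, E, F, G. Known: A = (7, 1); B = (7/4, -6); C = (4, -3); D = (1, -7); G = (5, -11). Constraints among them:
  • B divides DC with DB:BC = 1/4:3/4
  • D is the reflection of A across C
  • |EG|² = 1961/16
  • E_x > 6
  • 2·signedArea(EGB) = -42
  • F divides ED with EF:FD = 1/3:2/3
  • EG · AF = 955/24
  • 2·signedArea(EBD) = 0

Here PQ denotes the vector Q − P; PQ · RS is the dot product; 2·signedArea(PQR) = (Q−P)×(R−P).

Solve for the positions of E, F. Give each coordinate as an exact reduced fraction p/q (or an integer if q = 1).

1. E_x = 25/4  [2·signedArea(EBD) = 0 ∩ 2·signedArea(EGB) = -42]
2. E_y = 0  [2·signedArea(EBD) = 0 ∩ 2·signedArea(EGB) = -42]
   → E = (25/4, 0)
3. F_x = 9/2  [F divides ED with EF:FD = 1/3:2/3]
4. F_y = -7/3  [F divides ED with EF:FD = 1/3:2/3]
   → F = (9/2, -7/3)

E = (25/4, 0)
F = (9/2, -7/3)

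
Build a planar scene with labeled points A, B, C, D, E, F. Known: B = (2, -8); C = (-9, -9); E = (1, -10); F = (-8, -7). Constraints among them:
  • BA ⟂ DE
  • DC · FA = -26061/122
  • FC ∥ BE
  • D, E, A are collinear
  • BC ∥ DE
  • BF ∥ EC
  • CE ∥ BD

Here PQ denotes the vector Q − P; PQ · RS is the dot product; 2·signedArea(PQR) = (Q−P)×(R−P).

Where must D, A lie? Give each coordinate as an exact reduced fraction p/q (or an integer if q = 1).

A = (265/122, -1207/122)
D = (12, -9)

1. D_x = 12  [BC ∥ DE ∩ CE ∥ BD]
2. D_y = -9  [BC ∥ DE ∩ CE ∥ BD]
   → D = (12, -9)
3. A_x = 265/122  [D, E, A are collinear ∩ BA ⟂ DE]
4. A_y = -1207/122  [D, E, A are collinear ∩ BA ⟂ DE]
   → A = (265/122, -1207/122)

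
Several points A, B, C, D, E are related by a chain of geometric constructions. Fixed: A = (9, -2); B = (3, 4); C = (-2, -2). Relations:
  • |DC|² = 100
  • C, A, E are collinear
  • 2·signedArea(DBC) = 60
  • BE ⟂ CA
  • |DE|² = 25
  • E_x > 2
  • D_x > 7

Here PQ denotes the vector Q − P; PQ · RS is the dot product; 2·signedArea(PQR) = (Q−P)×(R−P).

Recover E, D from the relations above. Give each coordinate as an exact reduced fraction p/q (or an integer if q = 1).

D = (8, -2)
E = (3, -2)

1. E_x = 3  [C, A, E are collinear ∩ BE ⟂ CA]
2. E_y = -2  [C, A, E are collinear ∩ BE ⟂ CA]
   → E = (3, -2)
3. D_x = 8  [line 6·x + -5·y + -58 = 0 ∩ |DC|² = 100]
4. D_y = -2  [line 6·x + -5·y + -58 = 0 ∩ |DC|² = 100]
   → D = (8, -2)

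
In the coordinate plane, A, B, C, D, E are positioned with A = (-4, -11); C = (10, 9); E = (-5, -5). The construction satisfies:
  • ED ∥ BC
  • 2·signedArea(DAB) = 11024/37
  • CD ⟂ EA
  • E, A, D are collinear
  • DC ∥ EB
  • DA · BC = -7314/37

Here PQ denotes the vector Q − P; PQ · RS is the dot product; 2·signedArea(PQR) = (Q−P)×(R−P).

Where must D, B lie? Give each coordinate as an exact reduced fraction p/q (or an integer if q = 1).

1. D_x = -254/37  [E, A, D are collinear ∩ CD ⟂ EA]
2. D_y = 229/37  [E, A, D are collinear ∩ CD ⟂ EA]
   → D = (-254/37, 229/37)
3. B_x = 439/37  [ED ∥ BC ∩ DC ∥ EB]
4. B_y = -81/37  [ED ∥ BC ∩ DC ∥ EB]
   → B = (439/37, -81/37)

B = (439/37, -81/37)
D = (-254/37, 229/37)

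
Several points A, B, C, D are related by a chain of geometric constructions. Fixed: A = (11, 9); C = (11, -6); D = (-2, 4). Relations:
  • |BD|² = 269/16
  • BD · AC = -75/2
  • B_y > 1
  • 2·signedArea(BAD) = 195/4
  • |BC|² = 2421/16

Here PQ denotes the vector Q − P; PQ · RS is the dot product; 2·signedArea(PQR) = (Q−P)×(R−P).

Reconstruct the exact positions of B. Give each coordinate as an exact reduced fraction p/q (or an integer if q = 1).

B = (5/4, 3/2)

1. B_x = 5/4  [2·signedArea(BAD) = 195/4 ∩ BD · AC = -75/2]
2. B_y = 3/2  [2·signedArea(BAD) = 195/4 ∩ BD · AC = -75/2]
   → B = (5/4, 3/2)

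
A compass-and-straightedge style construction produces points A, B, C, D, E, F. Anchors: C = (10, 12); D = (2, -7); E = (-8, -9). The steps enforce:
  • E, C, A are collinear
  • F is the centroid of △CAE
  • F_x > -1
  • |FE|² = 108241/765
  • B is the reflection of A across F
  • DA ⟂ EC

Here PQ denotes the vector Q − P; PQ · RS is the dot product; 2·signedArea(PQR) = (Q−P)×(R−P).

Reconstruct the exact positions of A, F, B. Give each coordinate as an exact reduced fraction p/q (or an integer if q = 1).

1. A_x = -236/85  [E, C, A are collinear ∩ DA ⟂ EC]
2. A_y = -247/85  [E, C, A are collinear ∩ DA ⟂ EC]
   → A = (-236/85, -247/85)
3. F_x = -22/85  [F is the centroid of △CAE]
4. F_y = 8/255  [F is the centroid of △CAE]
   → F = (-22/85, 8/255)
5. B_x = 192/85  [B is the reflection of A across F]
6. B_y = 757/255  [B is the reflection of A across F]
   → B = (192/85, 757/255)

A = (-236/85, -247/85)
B = (192/85, 757/255)
F = (-22/85, 8/255)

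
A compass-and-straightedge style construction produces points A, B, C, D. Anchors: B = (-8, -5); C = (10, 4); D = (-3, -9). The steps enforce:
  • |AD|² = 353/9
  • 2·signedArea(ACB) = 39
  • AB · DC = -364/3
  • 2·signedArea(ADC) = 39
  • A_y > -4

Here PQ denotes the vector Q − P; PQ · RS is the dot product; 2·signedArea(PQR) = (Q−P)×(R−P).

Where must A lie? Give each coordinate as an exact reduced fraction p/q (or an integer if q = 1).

1. A_x = -1/3  [2·signedArea(ACB) = 39 ∩ 2·signedArea(ADC) = 39]
2. A_y = -10/3  [2·signedArea(ACB) = 39 ∩ 2·signedArea(ADC) = 39]
   → A = (-1/3, -10/3)

A = (-1/3, -10/3)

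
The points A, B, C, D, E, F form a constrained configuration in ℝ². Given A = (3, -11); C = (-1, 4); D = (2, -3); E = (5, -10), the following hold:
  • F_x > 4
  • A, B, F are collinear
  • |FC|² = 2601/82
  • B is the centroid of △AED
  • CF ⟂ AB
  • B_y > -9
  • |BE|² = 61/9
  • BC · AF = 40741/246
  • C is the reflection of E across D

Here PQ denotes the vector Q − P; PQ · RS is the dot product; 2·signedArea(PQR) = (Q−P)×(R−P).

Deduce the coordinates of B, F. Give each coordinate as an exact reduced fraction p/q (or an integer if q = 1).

B = (10/3, -8)
F = (377/82, 277/82)

1. B_x = 10/3  [B is the centroid of △AED]
2. B_y = -8  [B is the centroid of △AED]
   → B = (10/3, -8)
3. F_x = 377/82  [A, B, F are collinear ∩ CF ⟂ AB]
4. F_y = 277/82  [A, B, F are collinear ∩ CF ⟂ AB]
   → F = (377/82, 277/82)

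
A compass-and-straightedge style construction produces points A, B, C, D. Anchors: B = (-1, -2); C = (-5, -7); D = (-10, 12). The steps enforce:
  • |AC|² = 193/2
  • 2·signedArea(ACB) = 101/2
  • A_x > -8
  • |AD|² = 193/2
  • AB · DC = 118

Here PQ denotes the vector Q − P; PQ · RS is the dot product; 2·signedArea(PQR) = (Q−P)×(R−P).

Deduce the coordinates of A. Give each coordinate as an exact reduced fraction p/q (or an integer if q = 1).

1. A_x = -15/2  [2·signedArea(ACB) = 101/2 ∩ AB · DC = 118]
2. A_y = 5/2  [2·signedArea(ACB) = 101/2 ∩ AB · DC = 118]
   → A = (-15/2, 5/2)

A = (-15/2, 5/2)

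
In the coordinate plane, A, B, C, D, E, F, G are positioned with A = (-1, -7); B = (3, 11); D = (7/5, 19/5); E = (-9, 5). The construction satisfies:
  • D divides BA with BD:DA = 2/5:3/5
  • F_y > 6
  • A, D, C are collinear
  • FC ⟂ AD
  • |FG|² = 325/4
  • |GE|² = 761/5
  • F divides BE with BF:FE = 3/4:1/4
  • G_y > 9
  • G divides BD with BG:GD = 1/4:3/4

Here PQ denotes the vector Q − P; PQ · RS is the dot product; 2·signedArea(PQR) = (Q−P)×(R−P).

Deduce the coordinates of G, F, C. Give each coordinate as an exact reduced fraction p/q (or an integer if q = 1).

C = (138/85, 817/170)
F = (-6, 13/2)
G = (13/5, 46/5)

1. G_x = 13/5  [G divides BD with BG:GD = 1/4:3/4]
2. G_y = 46/5  [G divides BD with BG:GD = 1/4:3/4]
   → G = (13/5, 46/5)
3. F_x = -6  [F divides BE with BF:FE = 3/4:1/4]
4. F_y = 13/2  [F divides BE with BF:FE = 3/4:1/4]
   → F = (-6, 13/2)
5. C_x = 138/85  [A, D, C are collinear ∩ FC ⟂ AD]
6. C_y = 817/170  [A, D, C are collinear ∩ FC ⟂ AD]
   → C = (138/85, 817/170)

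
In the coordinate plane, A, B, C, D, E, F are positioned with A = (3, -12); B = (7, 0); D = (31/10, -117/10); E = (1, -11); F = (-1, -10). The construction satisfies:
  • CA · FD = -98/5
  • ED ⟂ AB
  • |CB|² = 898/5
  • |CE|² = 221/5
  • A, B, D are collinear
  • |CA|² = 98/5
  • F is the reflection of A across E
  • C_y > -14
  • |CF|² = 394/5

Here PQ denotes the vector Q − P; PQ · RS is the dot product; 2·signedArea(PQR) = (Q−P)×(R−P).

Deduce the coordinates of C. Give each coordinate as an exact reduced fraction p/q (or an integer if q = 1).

C = (36/5, -67/5)

1. C_x = 36/5  [line -41/10·x + 17/10·y + 523/10 = 0 ∩ |CF|² = 394/5]
2. C_y = -67/5  [line -41/10·x + 17/10·y + 523/10 = 0 ∩ |CF|² = 394/5]
   → C = (36/5, -67/5)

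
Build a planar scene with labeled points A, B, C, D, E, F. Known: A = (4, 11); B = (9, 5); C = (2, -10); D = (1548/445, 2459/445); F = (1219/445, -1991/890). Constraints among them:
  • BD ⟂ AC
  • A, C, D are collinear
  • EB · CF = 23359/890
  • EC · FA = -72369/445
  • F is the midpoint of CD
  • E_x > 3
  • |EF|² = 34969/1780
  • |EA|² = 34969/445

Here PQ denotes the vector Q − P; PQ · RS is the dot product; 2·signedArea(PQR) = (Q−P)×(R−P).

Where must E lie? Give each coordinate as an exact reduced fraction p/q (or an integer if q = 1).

1. E_x = 1406/445  [line -561/445·x + -11781/890·y + 14586/445 = 0 ∩ |EA|² = 34969/445]
2. E_y = 968/445  [line -561/445·x + -11781/890·y + 14586/445 = 0 ∩ |EA|² = 34969/445]
   → E = (1406/445, 968/445)

E = (1406/445, 968/445)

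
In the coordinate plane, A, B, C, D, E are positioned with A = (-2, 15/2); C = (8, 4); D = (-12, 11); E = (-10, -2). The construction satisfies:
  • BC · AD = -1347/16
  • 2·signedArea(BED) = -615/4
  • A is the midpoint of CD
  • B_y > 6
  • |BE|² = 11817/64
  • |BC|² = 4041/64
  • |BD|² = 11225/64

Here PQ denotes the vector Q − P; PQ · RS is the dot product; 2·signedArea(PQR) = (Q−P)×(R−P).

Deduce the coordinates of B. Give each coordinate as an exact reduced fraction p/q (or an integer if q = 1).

B = (1/2, 53/8)

1. B_x = 1/2  [2·signedArea(BED) = -615/4 ∩ BC · AD = -1347/16]
2. B_y = 53/8  [2·signedArea(BED) = -615/4 ∩ BC · AD = -1347/16]
   → B = (1/2, 53/8)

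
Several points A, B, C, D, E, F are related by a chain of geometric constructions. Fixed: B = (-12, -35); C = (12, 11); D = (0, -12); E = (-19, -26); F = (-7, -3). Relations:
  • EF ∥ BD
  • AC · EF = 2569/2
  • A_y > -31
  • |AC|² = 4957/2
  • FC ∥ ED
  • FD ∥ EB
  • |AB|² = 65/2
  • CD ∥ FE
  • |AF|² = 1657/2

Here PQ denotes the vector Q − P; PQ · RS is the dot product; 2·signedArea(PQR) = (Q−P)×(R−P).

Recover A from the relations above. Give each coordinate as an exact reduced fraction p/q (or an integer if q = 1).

A = (-31/2, -61/2)

1. A_x = -31/2  [line -12·x + -23·y + -1775/2 = 0 ∩ |AC|² = 4957/2]
2. A_y = -61/2  [line -12·x + -23·y + -1775/2 = 0 ∩ |AC|² = 4957/2]
   → A = (-31/2, -61/2)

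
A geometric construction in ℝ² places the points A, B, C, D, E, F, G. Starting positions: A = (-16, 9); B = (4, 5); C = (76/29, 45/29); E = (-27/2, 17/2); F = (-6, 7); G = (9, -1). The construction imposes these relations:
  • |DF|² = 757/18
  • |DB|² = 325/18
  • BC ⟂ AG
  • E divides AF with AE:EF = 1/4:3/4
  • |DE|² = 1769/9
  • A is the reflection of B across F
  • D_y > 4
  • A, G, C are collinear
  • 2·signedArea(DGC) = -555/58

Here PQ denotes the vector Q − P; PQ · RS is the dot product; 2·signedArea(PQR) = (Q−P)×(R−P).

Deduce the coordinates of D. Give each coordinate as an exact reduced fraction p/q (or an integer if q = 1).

1. D_x = -1/6  [line -74/29·x + -185/29·y + 1517/58 = 0 ∩ |DB|² = 325/18]
2. D_y = 25/6  [line -74/29·x + -185/29·y + 1517/58 = 0 ∩ |DB|² = 325/18]
   → D = (-1/6, 25/6)

D = (-1/6, 25/6)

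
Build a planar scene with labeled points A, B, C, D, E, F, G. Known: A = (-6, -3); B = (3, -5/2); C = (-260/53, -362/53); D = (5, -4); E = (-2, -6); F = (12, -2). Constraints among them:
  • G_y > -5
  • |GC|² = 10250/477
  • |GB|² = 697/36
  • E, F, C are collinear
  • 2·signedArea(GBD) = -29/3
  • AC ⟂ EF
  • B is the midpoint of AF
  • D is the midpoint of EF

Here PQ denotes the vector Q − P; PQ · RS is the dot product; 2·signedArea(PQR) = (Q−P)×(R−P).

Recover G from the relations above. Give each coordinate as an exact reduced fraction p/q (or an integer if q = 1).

G = (-1, -13/3)

1. G_x = -1  [line 3/2·x + 2·y + 61/6 = 0 ∩ |GB|² = 697/36]
2. G_y = -13/3  [line 3/2·x + 2·y + 61/6 = 0 ∩ |GB|² = 697/36]
   → G = (-1, -13/3)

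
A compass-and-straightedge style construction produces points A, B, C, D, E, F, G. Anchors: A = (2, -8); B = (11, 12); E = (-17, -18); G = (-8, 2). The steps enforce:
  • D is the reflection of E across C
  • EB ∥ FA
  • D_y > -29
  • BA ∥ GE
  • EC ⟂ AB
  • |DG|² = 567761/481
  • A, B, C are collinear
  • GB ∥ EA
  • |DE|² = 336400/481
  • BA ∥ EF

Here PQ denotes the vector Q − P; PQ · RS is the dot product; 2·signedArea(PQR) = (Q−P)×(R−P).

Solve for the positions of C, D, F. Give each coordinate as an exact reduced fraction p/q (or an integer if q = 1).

1. C_x = -2377/481  [A, B, C are collinear ∩ EC ⟂ AB]
2. C_y = -11268/481  [A, B, C are collinear ∩ EC ⟂ AB]
   → C = (-2377/481, -11268/481)
3. D_x = 3423/481  [D is the reflection of E across C]
4. D_y = -13878/481  [D is the reflection of E across C]
   → D = (3423/481, -13878/481)
5. F_x = -26  [EB ∥ FA ∩ BA ∥ EF]
6. F_y = -38  [EB ∥ FA ∩ BA ∥ EF]
   → F = (-26, -38)

C = (-2377/481, -11268/481)
D = (3423/481, -13878/481)
F = (-26, -38)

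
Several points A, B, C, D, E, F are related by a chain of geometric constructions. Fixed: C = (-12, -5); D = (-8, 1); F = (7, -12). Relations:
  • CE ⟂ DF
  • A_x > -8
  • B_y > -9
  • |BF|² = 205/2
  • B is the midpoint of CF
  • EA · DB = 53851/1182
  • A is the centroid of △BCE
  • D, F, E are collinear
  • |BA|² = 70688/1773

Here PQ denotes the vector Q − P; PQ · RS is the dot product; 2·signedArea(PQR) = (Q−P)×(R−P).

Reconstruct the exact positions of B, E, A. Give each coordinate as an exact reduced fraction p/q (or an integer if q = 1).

1. B_x = -5/2  [B is the midpoint of CF]
2. B_y = -17/2  [B is the midpoint of CF]
   → B = (-5/2, -17/2)
3. E_x = -1441/197  [D, F, E are collinear ∩ CE ⟂ DF]
4. E_y = 80/197  [D, F, E are collinear ∩ CE ⟂ DF]
   → E = (-1441/197, 80/197)
5. A_x = -2865/394  [A is the centroid of △BCE]
6. A_y = -5159/1182  [A is the centroid of △BCE]
   → A = (-2865/394, -5159/1182)

A = (-2865/394, -5159/1182)
B = (-5/2, -17/2)
E = (-1441/197, 80/197)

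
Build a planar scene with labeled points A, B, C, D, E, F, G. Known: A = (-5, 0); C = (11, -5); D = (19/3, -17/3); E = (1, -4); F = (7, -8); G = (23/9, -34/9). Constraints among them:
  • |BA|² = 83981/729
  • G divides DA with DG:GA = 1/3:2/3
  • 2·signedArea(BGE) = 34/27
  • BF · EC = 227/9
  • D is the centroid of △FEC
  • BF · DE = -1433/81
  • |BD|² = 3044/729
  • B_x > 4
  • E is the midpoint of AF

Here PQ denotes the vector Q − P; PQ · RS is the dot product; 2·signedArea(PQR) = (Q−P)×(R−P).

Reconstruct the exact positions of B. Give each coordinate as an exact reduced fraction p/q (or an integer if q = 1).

B = (131/27, -115/27)

1. B_x = 131/27  [BF · EC = 227/9 ∩ BF · DE = -1433/81]
2. B_y = -115/27  [BF · EC = 227/9 ∩ BF · DE = -1433/81]
   → B = (131/27, -115/27)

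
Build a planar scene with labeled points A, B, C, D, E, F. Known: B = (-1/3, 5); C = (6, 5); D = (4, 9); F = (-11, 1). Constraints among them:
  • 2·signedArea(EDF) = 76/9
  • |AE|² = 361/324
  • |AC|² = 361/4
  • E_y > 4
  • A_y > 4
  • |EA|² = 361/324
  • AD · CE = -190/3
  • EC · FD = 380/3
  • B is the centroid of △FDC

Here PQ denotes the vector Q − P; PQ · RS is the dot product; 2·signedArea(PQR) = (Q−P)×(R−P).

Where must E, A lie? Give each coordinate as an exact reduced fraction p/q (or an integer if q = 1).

A = (-7/2, 5)
E = (-22/9, 5)

1. E_x = -22/9  [2·signedArea(EDF) = 76/9 ∩ EC · FD = 380/3]
2. E_y = 5  [2·signedArea(EDF) = 76/9 ∩ EC · FD = 380/3]
   → E = (-22/9, 5)
3. A_x = -7/2  [AD · CE = -190/3]
4. A_y = 5  [|EA|² = 361/324]
   → A = (-7/2, 5)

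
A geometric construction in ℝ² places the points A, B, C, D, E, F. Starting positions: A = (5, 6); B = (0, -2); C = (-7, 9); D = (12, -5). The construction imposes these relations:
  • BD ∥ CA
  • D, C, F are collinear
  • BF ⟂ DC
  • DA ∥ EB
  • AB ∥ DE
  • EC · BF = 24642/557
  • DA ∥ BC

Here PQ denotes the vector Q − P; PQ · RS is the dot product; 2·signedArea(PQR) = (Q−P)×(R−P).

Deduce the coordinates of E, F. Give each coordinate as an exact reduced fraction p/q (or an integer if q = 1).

1. E_x = 7  [DA ∥ EB ∩ AB ∥ DE]
2. E_y = -13  [DA ∥ EB ∩ AB ∥ DE]
   → E = (7, -13)
3. F_x = 1554/557  [D, C, F are collinear ∩ BF ⟂ DC]
4. F_y = 995/557  [D, C, F are collinear ∩ BF ⟂ DC]
   → F = (1554/557, 995/557)

E = (7, -13)
F = (1554/557, 995/557)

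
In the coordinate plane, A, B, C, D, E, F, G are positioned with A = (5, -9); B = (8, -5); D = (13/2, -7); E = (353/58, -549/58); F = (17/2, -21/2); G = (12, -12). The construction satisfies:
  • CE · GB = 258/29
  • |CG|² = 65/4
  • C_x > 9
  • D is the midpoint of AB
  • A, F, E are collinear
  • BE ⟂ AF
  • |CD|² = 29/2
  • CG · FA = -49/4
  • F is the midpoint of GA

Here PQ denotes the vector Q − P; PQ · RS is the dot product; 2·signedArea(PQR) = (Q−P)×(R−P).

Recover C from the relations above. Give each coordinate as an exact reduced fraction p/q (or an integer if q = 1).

1. C_x = 10  [CG · FA = -49/4 ∩ CE · GB = 258/29]
2. C_y = -17/2  [CG · FA = -49/4 ∩ CE · GB = 258/29]
   → C = (10, -17/2)

C = (10, -17/2)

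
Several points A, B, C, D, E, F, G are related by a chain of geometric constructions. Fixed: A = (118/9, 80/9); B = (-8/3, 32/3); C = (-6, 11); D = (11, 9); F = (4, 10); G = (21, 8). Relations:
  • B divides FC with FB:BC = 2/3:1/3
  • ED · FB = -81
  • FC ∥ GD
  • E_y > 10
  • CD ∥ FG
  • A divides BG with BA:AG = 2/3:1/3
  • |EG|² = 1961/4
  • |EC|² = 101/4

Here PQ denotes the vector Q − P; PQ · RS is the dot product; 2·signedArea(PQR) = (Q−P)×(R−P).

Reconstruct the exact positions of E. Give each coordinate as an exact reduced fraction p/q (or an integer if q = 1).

1. E_x = -1  [line 20/3·x + -2/3·y + 41/3 = 0 ∩ |EC|² = 101/4]
2. E_y = 21/2  [line 20/3·x + -2/3·y + 41/3 = 0 ∩ |EC|² = 101/4]
   → E = (-1, 21/2)

E = (-1, 21/2)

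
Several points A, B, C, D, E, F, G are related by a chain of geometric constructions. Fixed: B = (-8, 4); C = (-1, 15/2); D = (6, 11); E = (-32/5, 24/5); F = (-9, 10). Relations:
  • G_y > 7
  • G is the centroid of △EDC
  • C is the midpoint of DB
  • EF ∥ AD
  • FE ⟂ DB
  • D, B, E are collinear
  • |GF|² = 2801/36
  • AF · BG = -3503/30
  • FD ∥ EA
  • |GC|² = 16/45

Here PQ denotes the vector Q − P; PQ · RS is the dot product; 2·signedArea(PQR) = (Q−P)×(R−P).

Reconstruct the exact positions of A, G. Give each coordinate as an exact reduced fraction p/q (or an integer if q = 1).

1. A_x = 43/5  [EF ∥ AD ∩ FD ∥ EA]
2. A_y = 29/5  [EF ∥ AD ∩ FD ∥ EA]
   → A = (43/5, 29/5)
3. G_x = -7/15  [G is the centroid of △EDC]
4. G_y = 233/30  [G is the centroid of △EDC]
   → G = (-7/15, 233/30)

A = (43/5, 29/5)
G = (-7/15, 233/30)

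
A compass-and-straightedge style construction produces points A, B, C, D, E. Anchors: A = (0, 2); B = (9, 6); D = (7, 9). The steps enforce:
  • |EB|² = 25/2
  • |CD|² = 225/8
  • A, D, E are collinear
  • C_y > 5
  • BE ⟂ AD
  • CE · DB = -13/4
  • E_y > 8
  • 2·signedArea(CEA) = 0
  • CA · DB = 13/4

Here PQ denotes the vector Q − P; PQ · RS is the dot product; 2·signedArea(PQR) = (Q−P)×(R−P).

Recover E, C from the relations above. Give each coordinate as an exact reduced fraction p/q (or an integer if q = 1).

1. E_x = 13/2  [A, D, E are collinear ∩ BE ⟂ AD]
2. E_y = 17/2  [A, D, E are collinear ∩ BE ⟂ AD]
   → E = (13/2, 17/2)
3. C_x = 13/4  [2·signedArea(CEA) = 0 ∩ CE · DB = -13/4]
4. C_y = 21/4  [2·signedArea(CEA) = 0 ∩ CE · DB = -13/4]
   → C = (13/4, 21/4)

C = (13/4, 21/4)
E = (13/2, 17/2)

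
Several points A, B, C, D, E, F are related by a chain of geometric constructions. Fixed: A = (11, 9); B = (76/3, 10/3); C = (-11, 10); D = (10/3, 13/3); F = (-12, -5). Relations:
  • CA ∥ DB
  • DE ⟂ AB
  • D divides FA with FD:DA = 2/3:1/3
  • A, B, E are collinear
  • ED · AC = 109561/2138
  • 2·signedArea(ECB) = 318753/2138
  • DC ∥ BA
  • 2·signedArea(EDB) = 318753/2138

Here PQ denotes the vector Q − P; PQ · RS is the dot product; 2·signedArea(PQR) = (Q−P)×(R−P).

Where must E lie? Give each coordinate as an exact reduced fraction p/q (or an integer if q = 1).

1. E_x = 38261/6414  [A, B, E are collinear ∩ DE ⟂ AB]
2. E_y = 70493/6414  [A, B, E are collinear ∩ DE ⟂ AB]
   → E = (38261/6414, 70493/6414)

E = (38261/6414, 70493/6414)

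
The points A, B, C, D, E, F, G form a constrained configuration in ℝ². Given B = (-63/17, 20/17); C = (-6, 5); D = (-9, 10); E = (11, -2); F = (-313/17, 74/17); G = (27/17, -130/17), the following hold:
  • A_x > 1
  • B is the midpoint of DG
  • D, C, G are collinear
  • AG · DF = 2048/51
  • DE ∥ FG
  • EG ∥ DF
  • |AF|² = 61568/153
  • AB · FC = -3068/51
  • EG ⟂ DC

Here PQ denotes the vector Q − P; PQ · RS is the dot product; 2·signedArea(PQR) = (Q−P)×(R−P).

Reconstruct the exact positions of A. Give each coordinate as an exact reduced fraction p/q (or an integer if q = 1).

A = (61/51, 2/17)

1. A_x = 61/51  [AB · FC = -3068/51 ∩ AG · DF = 2048/51]
2. A_y = 2/17  [AB · FC = -3068/51 ∩ AG · DF = 2048/51]
   → A = (61/51, 2/17)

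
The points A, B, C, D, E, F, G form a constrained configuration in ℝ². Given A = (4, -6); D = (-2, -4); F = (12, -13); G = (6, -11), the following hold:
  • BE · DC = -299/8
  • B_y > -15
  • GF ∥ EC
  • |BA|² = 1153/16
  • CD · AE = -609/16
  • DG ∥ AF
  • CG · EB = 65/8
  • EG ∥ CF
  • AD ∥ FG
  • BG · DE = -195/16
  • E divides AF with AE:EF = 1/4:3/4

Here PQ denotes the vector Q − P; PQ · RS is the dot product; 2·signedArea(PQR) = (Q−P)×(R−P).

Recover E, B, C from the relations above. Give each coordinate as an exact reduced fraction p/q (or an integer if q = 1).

B = (6, -57/4)
C = (12, -39/4)
E = (6, -31/4)

1. E_x = 6  [E divides AF with AE:EF = 1/4:3/4]
2. E_y = -31/4  [E divides AF with AE:EF = 1/4:3/4]
   → E = (6, -31/4)
3. C_x = 12  [EG ∥ CF ∩ GF ∥ EC]
4. C_y = -39/4  [EG ∥ CF ∩ GF ∥ EC]
   → C = (12, -39/4)
5. B_x = 6  [BG · DE = -195/16 ∩ CG · EB = 65/8]
6. B_y = -57/4  [BG · DE = -195/16 ∩ CG · EB = 65/8]
   → B = (6, -57/4)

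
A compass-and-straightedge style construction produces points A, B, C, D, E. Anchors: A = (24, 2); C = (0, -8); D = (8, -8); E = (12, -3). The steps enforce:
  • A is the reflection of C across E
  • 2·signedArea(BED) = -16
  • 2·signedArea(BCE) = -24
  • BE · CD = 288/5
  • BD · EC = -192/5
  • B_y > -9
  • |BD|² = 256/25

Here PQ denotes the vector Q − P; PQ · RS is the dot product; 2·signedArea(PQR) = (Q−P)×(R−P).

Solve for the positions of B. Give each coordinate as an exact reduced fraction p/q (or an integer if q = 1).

B = (24/5, -8)

1. B_x = 24/5  [BE · CD = 288/5 ∩ 2·signedArea(BCE) = -24]
2. B_y = -8  [BE · CD = 288/5 ∩ 2·signedArea(BCE) = -24]
   → B = (24/5, -8)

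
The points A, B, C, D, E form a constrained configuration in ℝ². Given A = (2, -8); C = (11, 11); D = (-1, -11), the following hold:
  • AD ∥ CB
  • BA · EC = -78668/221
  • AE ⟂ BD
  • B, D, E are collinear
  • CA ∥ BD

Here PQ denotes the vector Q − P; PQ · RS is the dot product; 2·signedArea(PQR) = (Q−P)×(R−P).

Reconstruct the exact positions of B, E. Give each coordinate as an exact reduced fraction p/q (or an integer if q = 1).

B = (8, 8)
E = (157/221, -1633/221)

1. B_x = 8  [CA ∥ BD ∩ AD ∥ CB]
2. B_y = 8  [CA ∥ BD ∩ AD ∥ CB]
   → B = (8, 8)
3. E_x = 157/221  [B, D, E are collinear ∩ AE ⟂ BD]
4. E_y = -1633/221  [B, D, E are collinear ∩ AE ⟂ BD]
   → E = (157/221, -1633/221)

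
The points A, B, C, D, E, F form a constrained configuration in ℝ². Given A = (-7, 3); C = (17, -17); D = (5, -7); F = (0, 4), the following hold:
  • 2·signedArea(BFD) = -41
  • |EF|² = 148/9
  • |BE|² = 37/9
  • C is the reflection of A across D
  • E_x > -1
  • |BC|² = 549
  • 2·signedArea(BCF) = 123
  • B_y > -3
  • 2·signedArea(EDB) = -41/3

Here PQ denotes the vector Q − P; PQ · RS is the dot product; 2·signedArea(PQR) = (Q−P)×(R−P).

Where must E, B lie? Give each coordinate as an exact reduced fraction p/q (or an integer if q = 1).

B = (-1, -2)
E = (-2/3, 0)

1. B_x = -1  [2·signedArea(BFD) = -41 ∩ 2·signedArea(BCF) = 123]
2. B_y = -2  [2·signedArea(BFD) = -41 ∩ 2·signedArea(BCF) = 123]
   → B = (-1, -2)
3. E_x = -2/3  [line -5·x + -6·y + -10/3 = 0 ∩ |EF|² = 148/9]
4. E_y = 0  [line -5·x + -6·y + -10/3 = 0 ∩ |EF|² = 148/9]
   → E = (-2/3, 0)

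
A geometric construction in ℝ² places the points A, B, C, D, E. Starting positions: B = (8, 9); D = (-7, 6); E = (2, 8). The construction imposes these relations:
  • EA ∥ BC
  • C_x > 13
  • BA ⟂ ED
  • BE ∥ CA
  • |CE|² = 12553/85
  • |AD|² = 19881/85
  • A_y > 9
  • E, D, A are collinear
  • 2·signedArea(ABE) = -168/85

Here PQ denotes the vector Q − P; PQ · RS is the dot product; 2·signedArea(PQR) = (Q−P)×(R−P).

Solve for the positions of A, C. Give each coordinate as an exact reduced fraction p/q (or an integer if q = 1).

1. A_x = 674/85  [E, D, A are collinear ∩ BA ⟂ ED]
2. A_y = 792/85  [E, D, A are collinear ∩ BA ⟂ ED]
   → A = (674/85, 792/85)
3. C_x = 1184/85  [BE ∥ CA ∩ EA ∥ BC]
4. C_y = 877/85  [BE ∥ CA ∩ EA ∥ BC]
   → C = (1184/85, 877/85)

A = (674/85, 792/85)
C = (1184/85, 877/85)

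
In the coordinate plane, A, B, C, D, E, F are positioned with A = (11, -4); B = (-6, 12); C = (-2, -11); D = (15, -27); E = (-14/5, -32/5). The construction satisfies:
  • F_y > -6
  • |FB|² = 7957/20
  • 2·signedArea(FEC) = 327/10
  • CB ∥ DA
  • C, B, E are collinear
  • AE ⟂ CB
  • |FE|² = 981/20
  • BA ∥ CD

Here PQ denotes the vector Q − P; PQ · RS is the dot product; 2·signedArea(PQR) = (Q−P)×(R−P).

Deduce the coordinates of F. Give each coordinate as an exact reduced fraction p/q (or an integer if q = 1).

1. F_x = 41/10  [line 23/5·x + 4/5·y + -147/10 = 0 ∩ |FE|² = 981/20]
2. F_y = -26/5  [line 23/5·x + 4/5·y + -147/10 = 0 ∩ |FE|² = 981/20]
   → F = (41/10, -26/5)

F = (41/10, -26/5)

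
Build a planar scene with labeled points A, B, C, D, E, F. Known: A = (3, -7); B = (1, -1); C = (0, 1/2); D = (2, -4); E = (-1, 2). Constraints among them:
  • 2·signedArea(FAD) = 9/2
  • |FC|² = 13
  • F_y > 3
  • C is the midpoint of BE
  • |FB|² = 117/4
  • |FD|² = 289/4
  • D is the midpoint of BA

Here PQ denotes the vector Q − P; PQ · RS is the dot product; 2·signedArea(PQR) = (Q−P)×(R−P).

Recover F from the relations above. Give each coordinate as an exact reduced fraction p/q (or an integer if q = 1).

1. F_x = -2  [line -3·x + -1·y + -5/2 = 0 ∩ |FD|² = 289/4]
2. F_y = 7/2  [line -3·x + -1·y + -5/2 = 0 ∩ |FD|² = 289/4]
   → F = (-2, 7/2)

F = (-2, 7/2)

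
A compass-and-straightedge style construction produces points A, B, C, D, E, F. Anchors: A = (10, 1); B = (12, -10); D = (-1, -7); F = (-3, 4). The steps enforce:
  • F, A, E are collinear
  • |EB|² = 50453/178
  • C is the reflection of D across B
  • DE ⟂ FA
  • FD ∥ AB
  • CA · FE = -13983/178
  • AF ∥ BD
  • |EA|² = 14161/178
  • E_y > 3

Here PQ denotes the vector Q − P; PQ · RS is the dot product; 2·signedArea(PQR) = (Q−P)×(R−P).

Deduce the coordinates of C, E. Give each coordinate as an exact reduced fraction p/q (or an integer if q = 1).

1. C_x = 25  [C is the reflection of D across B]
2. C_y = -13  [C is the reflection of D across B]
   → C = (25, -13)
3. E_x = 233/178  [F, A, E are collinear ∩ DE ⟂ FA]
4. E_y = 535/178  [F, A, E are collinear ∩ DE ⟂ FA]
   → E = (233/178, 535/178)

C = (25, -13)
E = (233/178, 535/178)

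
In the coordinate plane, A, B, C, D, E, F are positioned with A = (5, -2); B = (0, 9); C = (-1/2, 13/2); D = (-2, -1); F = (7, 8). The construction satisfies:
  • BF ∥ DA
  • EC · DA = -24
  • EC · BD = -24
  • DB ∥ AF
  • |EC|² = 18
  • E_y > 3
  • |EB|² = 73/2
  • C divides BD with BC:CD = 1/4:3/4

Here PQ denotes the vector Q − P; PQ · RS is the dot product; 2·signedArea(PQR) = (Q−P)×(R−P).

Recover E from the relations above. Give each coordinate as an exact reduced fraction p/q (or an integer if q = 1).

E = (5/2, 7/2)

1. E_x = 5/2  [EC · BD = -24 ∩ EC · DA = -24]
2. E_y = 7/2  [EC · BD = -24 ∩ EC · DA = -24]
   → E = (5/2, 7/2)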